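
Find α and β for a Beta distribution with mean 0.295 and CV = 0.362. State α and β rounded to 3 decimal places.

α = 5.085, β = 12.152

σ = CV·μ = 0.362×0.295 = 0.10679, so σ² = 0.011404.
s+1 = μ(1−μ)/σ² = 0.207975/0.011404 = 18.2369, so s = α+β = 17.2369.
α = μs = 5.085, β = (1−μ)s = 12.152.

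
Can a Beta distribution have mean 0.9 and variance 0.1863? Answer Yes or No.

A Beta with mean μ has variance μ(1−μ)/(α+β+1) < μ(1−μ).
Here μ(1−μ) = 0.9×0.1 = 0.09, and 0.1863 ≥ 0.09.

No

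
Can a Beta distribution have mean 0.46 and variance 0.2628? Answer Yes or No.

No

A Beta with mean μ has variance μ(1−μ)/(α+β+1) < μ(1−μ).
Here μ(1−μ) = 0.46×0.54 = 0.2484, and 0.2628 ≥ 0.2484.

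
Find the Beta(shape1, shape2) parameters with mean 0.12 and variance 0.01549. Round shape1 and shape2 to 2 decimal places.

shape1 = 0.70, shape2 = 5.12

Let s = shape1+shape2. The Beta variance is μ(1−μ)/(s+1).
So s+1 = μ(1−μ)/σ² = (0.12×0.88)/0.01549 = 0.1056/0.01549 = 6.8173, giving s = 5.8173.
Then shape1 = μs = 0.12×5.8173 = 0.70 and shape2 = (1−μ)s = 0.88×5.8173 = 5.12.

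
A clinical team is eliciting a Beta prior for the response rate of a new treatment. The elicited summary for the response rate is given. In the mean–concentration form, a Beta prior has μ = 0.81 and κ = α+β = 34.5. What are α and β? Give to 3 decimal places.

α = 27.945, β = 6.555

Split κ in proportion μ : (1−μ): α = 0.81·34.5 = 27.945, β = 34.5 − 27.945 = 6.555.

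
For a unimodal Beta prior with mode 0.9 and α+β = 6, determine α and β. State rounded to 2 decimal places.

α = 4.60, β = 1.40

Mode = (α−1)/(κ−2) with κ = α+β, so α−1 = 0.9·4 = 3.60.
α = 4.60; β = κ − α = 1.40.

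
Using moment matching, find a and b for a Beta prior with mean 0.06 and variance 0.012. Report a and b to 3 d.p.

By moment matching, a+b = μ(1−μ)/σ² − 1 = (0.06·0.94)/0.012 − 1 = 4.7000 − 1 = 3.7000.
Since a/(a+b) = μ, a = 0.06·3.7000 = 0.222 and b = 0.94·3.7000 = 3.478.

a = 0.222, b = 3.478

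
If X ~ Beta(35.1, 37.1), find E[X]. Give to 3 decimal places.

0.486

The Beta mean is α/(α+β) = 35.1/(35.1+37.1) = 0.486.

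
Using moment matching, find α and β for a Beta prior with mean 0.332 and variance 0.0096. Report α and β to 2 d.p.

α = 7.34, β = 14.76

Write ν = α+β; then α = μν and Var = μ(1−μ)/(ν+1).
ν = μ(1−μ)/Var − 1 = 0.221776/0.0096 − 1 = 22.1017.
α = 0.332·22.1017 = 7.34, β = 0.668·22.1017 = 14.76.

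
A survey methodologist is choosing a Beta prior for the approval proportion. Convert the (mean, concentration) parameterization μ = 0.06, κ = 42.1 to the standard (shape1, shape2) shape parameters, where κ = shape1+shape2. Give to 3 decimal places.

shape1 = 2.526, shape2 = 39.574

shape1 = μκ = 0.06×42.1 = 2.526 and shape2 = (1−μ)κ = 0.94×42.1 = 39.574.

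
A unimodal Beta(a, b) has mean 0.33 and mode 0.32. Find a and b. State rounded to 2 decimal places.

a = 11.88, b = 24.12

With s = a+b: μ = a/s and mode = (a−1)/(s−2). Eliminating a = μs,
μs − 1 = m(s−2) ⇒ s(μ−m) = 1−2m ⇒ s = 0.36/0.01 = 36.0000.
So a = μs = 11.88, b = (1−μ)s = 24.12.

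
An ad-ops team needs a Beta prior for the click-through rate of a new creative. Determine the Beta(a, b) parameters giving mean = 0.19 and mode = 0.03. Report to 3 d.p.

Let s = a+b. Mean gives a = μs = 0.19s; mode gives (a−1)/(s−2) = 0.03.
Substituting: 0.19s − 1 = 0.03(s−2) = 0.03s − 0.06, so 0.16s = 0.94 and s = 5.8750.
Then a = 0.19×5.8750 = 1.116 and b = s−a = 4.759.

a = 1.116, b = 4.759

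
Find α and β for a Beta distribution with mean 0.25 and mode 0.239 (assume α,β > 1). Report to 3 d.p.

α = 11.864, β = 35.591

Let s = α+β. Mean gives α = μs = 0.25s; mode gives (α−1)/(s−2) = 0.239.
Substituting: 0.25s − 1 = 0.239(s−2) = 0.239s − 0.478, so 0.011s = 0.522 and s = 47.4545.
Then α = 0.25×47.4545 = 11.864 and β = s−α = 35.591.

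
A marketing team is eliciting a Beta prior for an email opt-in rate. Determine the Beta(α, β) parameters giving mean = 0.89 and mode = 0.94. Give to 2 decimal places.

α = 15.66, β = 1.94

Let s = α+β. Mean gives α = μs = 0.89s; mode gives (α−1)/(s−2) = 0.94.
Substituting: 0.89s − 1 = 0.94(s−2) = 0.94s − 1.88, so -0.05s = -0.88 and s = 17.6000.
Then α = 0.89×17.6000 = 15.66 and β = s−α = 1.94.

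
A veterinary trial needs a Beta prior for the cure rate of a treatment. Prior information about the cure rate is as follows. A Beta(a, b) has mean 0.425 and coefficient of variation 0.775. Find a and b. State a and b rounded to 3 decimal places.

a = 0.532, b = 0.720

σ = CV·μ = 0.775×0.425 = 0.32937, so σ² = 0.108488.
s+1 = μ(1−μ)/σ² = 0.244375/0.108488 = 2.2526, so s = a+b = 1.2526.
a = μs = 0.532, b = (1−μ)s = 0.720.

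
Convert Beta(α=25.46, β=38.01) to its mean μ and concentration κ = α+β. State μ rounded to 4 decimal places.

κ = α+β = 25.46+38.01 = 63.47; μ = α/κ = 25.46/63.47 = 0.4011.

μ = 0.4011, κ = 63.47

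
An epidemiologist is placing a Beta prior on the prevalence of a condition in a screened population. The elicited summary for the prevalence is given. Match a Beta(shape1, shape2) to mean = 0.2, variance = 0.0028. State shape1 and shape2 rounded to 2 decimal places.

Write ν = shape1+shape2; then shape1 = μν and Var = μ(1−μ)/(ν+1).
ν = μ(1−μ)/Var − 1 = 0.16/0.0028 − 1 = 56.1429.
shape1 = 0.2·56.1429 = 11.23, shape2 = 0.8·56.1429 = 44.91.

shape1 = 11.23, shape2 = 44.91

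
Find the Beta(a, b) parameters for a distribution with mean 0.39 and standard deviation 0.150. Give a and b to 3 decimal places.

σ² = 0.150² = 0.022500.
With s = a+b, Var = μ(1−μ)/(s+1), so s+1 = (0.39×0.61)/0.022500 = 10.5733 and s = 9.5733.
a = μs = 3.734, b = (1−μ)s = 5.840.

a = 3.734, b = 5.840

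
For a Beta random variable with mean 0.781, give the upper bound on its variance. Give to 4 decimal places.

0.1710

For fixed mean μ the Beta variance is μ(1−μ)/(α+β+1), increasing as α+β decreases.
Its least upper bound (not attained) is μ(1−μ) = 0.781·0.219 = 0.1710.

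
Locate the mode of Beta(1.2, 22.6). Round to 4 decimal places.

0.0092

With α,β > 1, mode = (α−1)/(α+β−2) = 0.2/21.8 = 0.0092.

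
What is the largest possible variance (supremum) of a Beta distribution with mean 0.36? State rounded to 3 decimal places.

0.230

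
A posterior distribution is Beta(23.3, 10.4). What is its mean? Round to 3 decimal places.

E[X] = α/(α+β) = 23.3/33.7 = 0.691.

0.691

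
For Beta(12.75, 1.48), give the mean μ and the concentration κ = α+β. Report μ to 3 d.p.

μ = 0.896, κ = 14.23

κ = α+β = 12.75+1.48 = 14.23; μ = α/κ = 12.75/14.23 = 0.896.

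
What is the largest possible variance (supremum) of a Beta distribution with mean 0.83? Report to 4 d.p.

Var = μ(1−μ)/(α+β+1), which approaches μ(1−μ) as α+β → 0.
So the supremum is μ(1−μ) = 0.83×0.17 = 0.1411.

0.1411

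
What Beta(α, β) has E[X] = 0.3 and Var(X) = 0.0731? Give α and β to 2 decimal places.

α = 0.56, β = 1.31

By moment matching, α+β = μ(1−μ)/σ² − 1 = (0.3·0.7)/0.0731 − 1 = 2.8728 − 1 = 1.8728.
Since α/(α+β) = μ, α = 0.3·1.8728 = 0.56 and β = 0.7·1.8728 = 1.31.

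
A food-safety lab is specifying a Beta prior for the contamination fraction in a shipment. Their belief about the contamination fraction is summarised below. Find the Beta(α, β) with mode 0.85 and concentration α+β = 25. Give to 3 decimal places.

For α,β>1 the mode is (α−1)/(α+β−2), so α = mode·(κ−2)+1 = 0.85×23+1 = 20.550.
And β = (1−mode)·(κ−2)+1 = 0.15×23+1 = 4.450.

α = 20.550, β = 4.450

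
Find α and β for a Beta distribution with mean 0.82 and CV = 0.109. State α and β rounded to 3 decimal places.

α = 14.330, β = 3.146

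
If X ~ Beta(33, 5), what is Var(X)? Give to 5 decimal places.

0.00293

α+β = 38 and αβ = 165, so Var = αβ/[(α+β)²(α+β+1)] = 165/56316 = 0.00293.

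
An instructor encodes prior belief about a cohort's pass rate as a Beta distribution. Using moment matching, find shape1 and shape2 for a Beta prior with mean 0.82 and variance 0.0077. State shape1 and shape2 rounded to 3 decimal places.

By moment matching, shape1+shape2 = μ(1−μ)/σ² − 1 = (0.82·0.18)/0.0077 − 1 = 19.1688 − 1 = 18.1688.
Since shape1/(shape1+shape2) = μ, shape1 = 0.82·18.1688 = 14.898 and shape2 = 0.18·18.1688 = 3.270.

shape1 = 14.898, shape2 = 3.270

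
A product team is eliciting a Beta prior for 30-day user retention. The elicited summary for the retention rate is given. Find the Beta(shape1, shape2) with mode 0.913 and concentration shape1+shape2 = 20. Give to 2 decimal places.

Since the density peak of Beta(shape1,shape2) is at (shape1−1)/(shape1+shape2−2),
shape1 = 1 + 0.913(20−2) = 17.43 and shape2 = 20 − 17.43 = 2.57.

shape1 = 17.43, shape2 = 2.57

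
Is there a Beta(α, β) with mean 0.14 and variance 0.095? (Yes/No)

Yes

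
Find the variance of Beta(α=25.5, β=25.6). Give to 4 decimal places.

0.0048

α+β = 51.1 and αβ = 652.80, so Var = αβ/[(α+β)²(α+β+1)] = 652.80/136044.041 = 0.0048.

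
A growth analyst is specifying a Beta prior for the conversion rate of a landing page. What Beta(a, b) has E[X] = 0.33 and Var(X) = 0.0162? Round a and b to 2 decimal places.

a = 4.17, b = 8.47

Let s = a+b. The Beta variance is μ(1−μ)/(s+1).
So s+1 = μ(1−μ)/σ² = (0.33×0.67)/0.0162 = 0.2211/0.0162 = 13.6481, giving s = 12.6481.
Then a = μs = 0.33×12.6481 = 4.17 and b = (1−μ)s = 0.67×12.6481 = 8.47.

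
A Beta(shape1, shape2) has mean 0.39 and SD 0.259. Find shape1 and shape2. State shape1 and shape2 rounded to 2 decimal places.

σ² = 0.259² = 0.067081.
With s = shape1+shape2, Var = μ(1−μ)/(s+1), so s+1 = (0.39×0.61)/0.067081 = 3.5465 and s = 2.5465.
shape1 = μs = 0.99, shape2 = (1−μ)s = 1.55.

shape1 = 0.99, shape2 = 1.55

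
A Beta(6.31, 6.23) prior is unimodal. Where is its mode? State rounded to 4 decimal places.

0.5038

With α,β > 1, mode = (α−1)/(α+β−2) = 5.31/10.54 = 0.5038.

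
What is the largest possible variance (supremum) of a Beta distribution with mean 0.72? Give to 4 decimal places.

Var = μ(1−μ)/(α+β+1), which approaches μ(1−μ) as α+β → 0.
So the supremum is μ(1−μ) = 0.72×0.28 = 0.2016.

0.2016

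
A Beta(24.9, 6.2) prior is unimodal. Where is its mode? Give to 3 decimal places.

0.821

With α,β > 1, mode = (α−1)/(α+β−2) = 23.9/29.1 = 0.821.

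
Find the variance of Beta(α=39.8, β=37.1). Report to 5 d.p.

Var = αβ/[(α+β)²(α+β+1)] = (39.8×37.1)/(76.9²×77.9) = 1476.58/460670.219 = 0.00321.

0.00321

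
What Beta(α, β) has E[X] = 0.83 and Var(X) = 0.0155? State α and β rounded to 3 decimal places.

α = 6.726, β = 1.378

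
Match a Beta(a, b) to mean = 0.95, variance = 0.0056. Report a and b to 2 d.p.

By moment matching, a+b = μ(1−μ)/σ² − 1 = (0.95·0.05)/0.0056 − 1 = 8.4821 − 1 = 7.4821.
Since a/(a+b) = μ, a = 0.95·7.4821 = 7.11 and b = 0.05·7.4821 = 0.37.

a = 7.11, b = 0.37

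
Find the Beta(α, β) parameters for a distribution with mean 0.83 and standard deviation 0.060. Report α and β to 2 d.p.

First σ² = 0.003600. Setting α = μn, β = (1−μ)n with n = α+β,
μ(1−μ)/(n+1) = 0.003600 ⇒ n+1 = 0.1411/0.003600 = 39.1944 ⇒ n = 38.1944.
Hence α = 0.83×38.1944 = 31.70, β = 0.17×38.1944 = 6.49.

α = 31.70, β = 6.49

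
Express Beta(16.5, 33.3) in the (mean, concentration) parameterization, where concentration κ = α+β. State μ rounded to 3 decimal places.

κ = α+β = 16.5+33.3 = 49.8; μ = α/κ = 16.5/49.8 = 0.331.

μ = 0.331, κ = 49.8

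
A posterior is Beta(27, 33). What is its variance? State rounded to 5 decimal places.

0.00406

Var = αβ/[(α+β)²(α+β+1)] = (27×33)/(60²×61) = 891/219600 = 0.00406.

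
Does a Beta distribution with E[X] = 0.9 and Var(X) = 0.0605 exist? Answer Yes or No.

Yes

For any Beta, Var(X) < E[X]·(1−E[X]).
Here μ(1−μ) = 0.9×0.1 = 0.09, and 0.0605 < 0.09.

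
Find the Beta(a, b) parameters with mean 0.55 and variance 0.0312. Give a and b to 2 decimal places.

Write ν = a+b; then a = μν and Var = μ(1−μ)/(ν+1).
ν = μ(1−μ)/Var − 1 = 0.2475/0.0312 − 1 = 6.9327.
a = 0.55·6.9327 = 3.81, b = 0.45·6.9327 = 3.12.

a = 3.81, b = 3.12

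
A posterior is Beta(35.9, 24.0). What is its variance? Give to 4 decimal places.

0.0039

μ = 35.9/59.9 = 0.599332; Var = μ(1−μ)/(α+β+1) = 0.2401331/60.9 = 0.0039.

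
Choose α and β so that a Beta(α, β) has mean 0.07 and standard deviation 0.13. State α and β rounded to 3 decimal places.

σ² = 0.13² = 0.0169.
With s = α+β, Var = μ(1−μ)/(s+1), so s+1 = (0.07×0.93)/0.0169 = 3.8521 and s = 2.8521.
α = μs = 0.200, β = (1−μ)s = 2.652.

α = 0.200, β = 2.652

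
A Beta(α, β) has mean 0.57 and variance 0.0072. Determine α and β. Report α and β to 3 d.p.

α = 18.834, β = 14.208

By moment matching, α+β = μ(1−μ)/σ² − 1 = (0.57·0.43)/0.0072 − 1 = 34.0417 − 1 = 33.0417.
Since α/(α+β) = μ, α = 0.57·33.0417 = 18.834 and β = 0.43·33.0417 = 14.208.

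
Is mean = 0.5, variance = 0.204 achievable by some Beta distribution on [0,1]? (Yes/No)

Yes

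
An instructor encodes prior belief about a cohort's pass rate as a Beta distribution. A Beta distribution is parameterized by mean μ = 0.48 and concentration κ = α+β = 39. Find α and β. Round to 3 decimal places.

α = μκ = 0.48×39 = 18.720 and β = (1−μ)κ = 0.52×39 = 20.280.

α = 18.720, β = 20.280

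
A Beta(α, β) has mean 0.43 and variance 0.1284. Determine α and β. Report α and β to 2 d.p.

α = 0.39, β = 0.52

Let s = α+β. The Beta variance is μ(1−μ)/(s+1).
So s+1 = μ(1−μ)/σ² = (0.43×0.57)/0.1284 = 0.2451/0.1284 = 1.9089, giving s = 0.9089.
Then α = μs = 0.43×0.9089 = 0.39 and β = (1−μ)s = 0.57×0.9089 = 0.52.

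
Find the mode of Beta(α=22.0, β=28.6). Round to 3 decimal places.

With α,β > 1, mode = (α−1)/(α+β−2) = 21.0/48.6 = 0.432.

0.432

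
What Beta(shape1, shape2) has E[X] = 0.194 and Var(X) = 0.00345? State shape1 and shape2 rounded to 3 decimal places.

Let s = shape1+shape2. The Beta variance is μ(1−μ)/(s+1).
So s+1 = μ(1−μ)/σ² = (0.194×0.806)/0.00345 = 0.156364/0.00345 = 45.3229, giving s = 44.3229.
Then shape1 = μs = 0.194×44.3229 = 8.599 and shape2 = (1−μ)s = 0.806×44.3229 = 35.724.

shape1 = 8.599, shape2 = 35.724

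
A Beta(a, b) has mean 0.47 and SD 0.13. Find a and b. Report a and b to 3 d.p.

σ² = 0.13² = 0.0169.
With s = a+b, Var = μ(1−μ)/(s+1), so s+1 = (0.47×0.53)/0.0169 = 14.7396 and s = 13.7396.
a = μs = 6.458, b = (1−μ)s = 7.282.

a = 6.458, b = 7.282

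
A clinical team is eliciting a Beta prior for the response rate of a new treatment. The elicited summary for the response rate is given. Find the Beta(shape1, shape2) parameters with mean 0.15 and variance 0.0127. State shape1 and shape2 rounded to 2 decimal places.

shape1 = 1.36, shape2 = 7.68

Write ν = shape1+shape2; then shape1 = μν and Var = μ(1−μ)/(ν+1).
ν = μ(1−μ)/Var − 1 = 0.1275/0.0127 − 1 = 9.0394.
shape1 = 0.15·9.0394 = 1.36, shape2 = 0.85·9.0394 = 7.68.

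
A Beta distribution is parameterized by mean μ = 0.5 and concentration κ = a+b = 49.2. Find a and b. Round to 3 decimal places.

a = 24.600, b = 24.600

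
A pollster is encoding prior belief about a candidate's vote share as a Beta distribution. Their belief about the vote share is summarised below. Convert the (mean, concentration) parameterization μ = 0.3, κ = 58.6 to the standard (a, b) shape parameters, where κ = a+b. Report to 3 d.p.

Split κ in proportion μ : (1−μ): a = 0.3·58.6 = 17.580, b = 58.6 − 17.580 = 41.020.

a = 17.580, b = 41.020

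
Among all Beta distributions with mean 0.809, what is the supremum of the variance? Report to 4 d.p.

0.1545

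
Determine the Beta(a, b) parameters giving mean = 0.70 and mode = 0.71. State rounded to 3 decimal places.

Let s = a+b. Mean gives a = μs = 0.70s; mode gives (a−1)/(s−2) = 0.71.
Substituting: 0.70s − 1 = 0.71(s−2) = 0.71s − 1.42, so -0.01s = -0.42 and s = 42.0000.
Then a = 0.70×42.0000 = 29.400 and b = s−a = 12.600.

a = 29.400, b = 12.600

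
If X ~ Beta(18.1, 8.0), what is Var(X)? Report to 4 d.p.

α+β = 26.1 and αβ = 144.80, so Var = αβ/[(α+β)²(α+β+1)] = 144.80/18460.791 = 0.0078.

0.0078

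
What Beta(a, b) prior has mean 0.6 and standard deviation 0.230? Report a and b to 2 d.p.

Variance = 0.230² = 0.052900. The moment-matching identity a+b = μ(1−μ)/Var − 1 gives
a+b = 0.24/0.052900 − 1 = 3.5369, so a = μ·3.5369 = 2.12 and b = (1−μ)·3.5369 = 1.41.

a = 2.12, b = 1.41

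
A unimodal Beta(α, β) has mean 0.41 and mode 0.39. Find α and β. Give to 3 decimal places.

Let s = α+β. Mean gives α = μs = 0.41s; mode gives (α−1)/(s−2) = 0.39.
Substituting: 0.41s − 1 = 0.39(s−2) = 0.39s − 0.78, so 0.02s = 0.22 and s = 11.0000.
Then α = 0.41×11.0000 = 4.510 and β = s−α = 6.490.

α = 4.510, β = 6.490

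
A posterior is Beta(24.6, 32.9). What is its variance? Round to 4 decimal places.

0.0042

α+β = 57.5 and αβ = 809.34, so Var = αβ/[(α+β)²(α+β+1)] = 809.34/193415.625 = 0.0042.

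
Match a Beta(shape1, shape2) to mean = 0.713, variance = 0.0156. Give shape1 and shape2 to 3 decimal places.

Let s = shape1+shape2. The Beta variance is μ(1−μ)/(s+1).
So s+1 = μ(1−μ)/σ² = (0.713×0.287)/0.0156 = 0.204631/0.0156 = 13.1174, giving s = 12.1174.
Then shape1 = μs = 0.713×12.1174 = 8.640 and shape2 = (1−μ)s = 0.287×12.1174 = 3.478.

shape1 = 8.640, shape2 = 3.478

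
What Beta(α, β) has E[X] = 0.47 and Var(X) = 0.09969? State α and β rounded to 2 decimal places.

Let s = α+β. The Beta variance is μ(1−μ)/(s+1).
So s+1 = μ(1−μ)/σ² = (0.47×0.53)/0.09969 = 0.2491/0.09969 = 2.4987, giving s = 1.4987.
Then α = μs = 0.47×1.4987 = 0.70 and β = (1−μ)s = 0.53×1.4987 = 0.79.

α = 0.70, β = 0.79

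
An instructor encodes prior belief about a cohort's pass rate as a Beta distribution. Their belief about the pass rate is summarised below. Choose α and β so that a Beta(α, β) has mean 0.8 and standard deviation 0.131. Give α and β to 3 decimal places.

Variance = 0.131² = 0.017161. The moment-matching identity α+β = μ(1−μ)/Var − 1 gives
α+β = 0.16/0.017161 − 1 = 8.3235, so α = μ·8.3235 = 6.659 and β = (1−μ)·8.3235 = 1.665.

α = 6.659, β = 1.665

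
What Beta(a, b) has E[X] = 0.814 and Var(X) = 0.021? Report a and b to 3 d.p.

Write ν = a+b; then a = μν and Var = μ(1−μ)/(ν+1).
ν = μ(1−μ)/Var − 1 = 0.151404/0.021 − 1 = 6.2097.
a = 0.814·6.2097 = 5.055, b = 0.186·6.2097 = 1.155.

a = 5.055, b = 1.155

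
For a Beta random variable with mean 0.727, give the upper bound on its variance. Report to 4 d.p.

For fixed mean μ the Beta variance is μ(1−μ)/(α+β+1), increasing as α+β decreases.
Its least upper bound (not attained) is μ(1−μ) = 0.727·0.273 = 0.1985.

0.1985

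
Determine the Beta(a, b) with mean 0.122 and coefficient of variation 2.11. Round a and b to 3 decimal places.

Var = (CV·μ)² = (2.11×0.122)² = 0.066265.
a+b = μ(1−μ)/Var − 1 = 0.107116/0.066265 − 1 = 0.6165.
Thus a = 0.122·0.6165 = 0.075 and b = 0.878·0.6165 = 0.541.

a = 0.075, b = 0.541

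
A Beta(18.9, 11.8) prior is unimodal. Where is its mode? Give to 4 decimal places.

The density x^(α−1)(1−x)^(β−1) is maximised at (α−1)/(α+β−2) = 17.9/28.7 = 0.6237.

0.6237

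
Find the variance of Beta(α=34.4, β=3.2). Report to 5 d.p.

μ = 34.4/37.6 = 0.914894; Var = μ(1−μ)/(α+β+1) = 0.0778633/38.6 = 0.00202.

0.00202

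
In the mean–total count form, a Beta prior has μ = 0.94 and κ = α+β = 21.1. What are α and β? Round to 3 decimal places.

α = 19.834, β = 1.266

α = μκ = 0.94×21.1 = 19.834 and β = (1−μ)κ = 0.06×21.1 = 1.266.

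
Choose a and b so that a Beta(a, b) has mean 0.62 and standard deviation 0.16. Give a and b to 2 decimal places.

a = 5.09, b = 3.12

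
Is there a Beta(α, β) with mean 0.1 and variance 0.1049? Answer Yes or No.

For any Beta, Var(X) < E[X]·(1−E[X]).
Here μ(1−μ) = 0.1×0.9 = 0.09, and 0.1049 ≥ 0.09.

No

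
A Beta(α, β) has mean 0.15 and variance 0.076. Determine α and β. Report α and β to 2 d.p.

α = 0.10, β = 0.58

By moment matching, α+β = μ(1−μ)/σ² − 1 = (0.15·0.85)/0.076 − 1 = 1.6776 − 1 = 0.6776.
Since α/(α+β) = μ, α = 0.15·0.6776 = 0.10 and β = 0.85·0.6776 = 0.58.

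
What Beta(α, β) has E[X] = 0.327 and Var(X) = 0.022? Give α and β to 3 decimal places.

α = 2.944, β = 6.059

Let s = α+β. The Beta variance is μ(1−μ)/(s+1).
So s+1 = μ(1−μ)/σ² = (0.327×0.673)/0.022 = 0.220071/0.022 = 10.0032, giving s = 9.0032.
Then α = μs = 0.327×9.0032 = 2.944 and β = (1−μ)s = 0.673×9.0032 = 6.059.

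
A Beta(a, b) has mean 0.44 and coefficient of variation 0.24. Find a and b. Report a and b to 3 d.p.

Var = (CV·μ)² = (0.24×0.44)² = 0.011151.
a+b = μ(1−μ)/Var − 1 = 0.2464/0.011151 − 1 = 21.0960.
Thus a = 0.44·21.0960 = 9.282 and b = 0.56·21.0960 = 11.814.

a = 9.282, b = 11.814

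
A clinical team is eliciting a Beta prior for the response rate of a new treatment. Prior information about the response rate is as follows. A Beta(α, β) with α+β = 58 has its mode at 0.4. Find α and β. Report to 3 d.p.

For α,β>1 the mode is (α−1)/(α+β−2), so α = mode·(κ−2)+1 = 0.4×56+1 = 23.400.
And β = (1−mode)·(κ−2)+1 = 0.6×56+1 = 34.600.

α = 23.400, β = 34.600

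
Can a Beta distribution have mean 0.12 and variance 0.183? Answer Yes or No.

For any Beta, Var(X) < E[X]·(1−E[X]).
Here μ(1−μ) = 0.12×0.88 = 0.1056, and 0.183 ≥ 0.1056.

No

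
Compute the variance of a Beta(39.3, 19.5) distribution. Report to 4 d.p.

0.0037

μ = 39.3/58.8 = 0.668367; Var = μ(1−μ)/(α+β+1) = 0.2216524/59.8 = 0.0037.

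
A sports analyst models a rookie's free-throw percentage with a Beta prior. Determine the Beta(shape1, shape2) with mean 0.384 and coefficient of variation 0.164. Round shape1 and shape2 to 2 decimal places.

shape1 = 22.52, shape2 = 36.12

Var = (CV·μ)² = (0.164×0.384)² = 0.003966.
shape1+shape2 = μ(1−μ)/Var − 1 = 0.236544/0.003966 − 1 = 58.6433.
Thus shape1 = 0.384·58.6433 = 22.52 and shape2 = 0.616·58.6433 = 36.12.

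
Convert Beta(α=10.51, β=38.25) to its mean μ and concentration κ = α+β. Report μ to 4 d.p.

μ = 0.2155, κ = 48.76

κ = α+β = 10.51+38.25 = 48.76; μ = α/κ = 10.51/48.76 = 0.2155.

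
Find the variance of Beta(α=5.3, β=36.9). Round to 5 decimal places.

0.00254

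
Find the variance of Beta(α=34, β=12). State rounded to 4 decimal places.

0.0041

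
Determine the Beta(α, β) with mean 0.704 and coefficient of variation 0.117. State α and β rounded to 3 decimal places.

α = 20.919, β = 8.796

Var = (CV·μ)² = (0.117×0.704)² = 0.006784.
α+β = μ(1−μ)/Var − 1 = 0.208384/0.006784 − 1 = 29.7148.
Thus α = 0.704·29.7148 = 20.919 and β = 0.296·29.7148 = 8.796.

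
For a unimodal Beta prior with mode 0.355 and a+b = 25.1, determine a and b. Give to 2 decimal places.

a = 9.20, b = 15.90

Mode = (a−1)/(κ−2) with κ = a+b, so a−1 = 0.355·23.1 = 8.20.
a = 9.20; b = κ − a = 15.90.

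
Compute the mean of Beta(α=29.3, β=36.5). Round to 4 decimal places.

The Beta mean is α/(α+β) = 29.3/(29.3+36.5) = 0.4453.

0.4453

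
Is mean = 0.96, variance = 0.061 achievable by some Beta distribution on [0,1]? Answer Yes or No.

A Beta with mean μ has variance μ(1−μ)/(α+β+1) < μ(1−μ).
Here μ(1−μ) = 0.96×0.04 = 0.0384, and 0.061 ≥ 0.0384.

No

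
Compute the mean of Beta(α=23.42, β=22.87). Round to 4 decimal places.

0.5059

E[X] = α/(α+β) = 23.42/46.29 = 0.5059.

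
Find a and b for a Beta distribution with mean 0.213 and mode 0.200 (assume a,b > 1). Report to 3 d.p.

a = 9.831, b = 36.323

Let s = a+b. Mean gives a = μs = 0.213s; mode gives (a−1)/(s−2) = 0.200.
Substituting: 0.213s − 1 = 0.200(s−2) = 0.200s − 0.400, so 0.013s = 0.600 and s = 46.1538.
Then a = 0.213×46.1538 = 9.831 and b = s−a = 36.323.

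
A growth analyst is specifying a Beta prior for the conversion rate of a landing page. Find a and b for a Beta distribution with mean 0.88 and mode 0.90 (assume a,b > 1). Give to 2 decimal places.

With s = a+b: μ = a/s and mode = (a−1)/(s−2). Eliminating a = μs,
μs − 1 = m(s−2) ⇒ s(μ−m) = 1−2m ⇒ s = -0.80/-0.02 = 40.0000.
So a = μs = 35.20, b = (1−μ)s = 4.80.

a = 35.20, b = 4.80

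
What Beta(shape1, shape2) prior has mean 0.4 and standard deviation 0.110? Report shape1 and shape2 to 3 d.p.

shape1 = 7.534, shape2 = 11.301

σ² = 0.110² = 0.012100.
With s = shape1+shape2, Var = μ(1−μ)/(s+1), so s+1 = (0.4×0.6)/0.012100 = 19.8347 and s = 18.8347.
shape1 = μs = 7.534, shape2 = (1−μ)s = 11.301.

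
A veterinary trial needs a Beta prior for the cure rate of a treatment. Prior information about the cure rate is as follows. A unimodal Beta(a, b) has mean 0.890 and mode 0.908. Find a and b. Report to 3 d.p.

With s = a+b: μ = a/s and mode = (a−1)/(s−2). Eliminating a = μs,
μs − 1 = m(s−2) ⇒ s(μ−m) = 1−2m ⇒ s = -0.816/-0.018 = 45.3333.
So a = μs = 40.347, b = (1−μ)s = 4.987.

a = 40.347, b = 4.987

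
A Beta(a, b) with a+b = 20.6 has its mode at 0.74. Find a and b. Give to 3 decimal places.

Since the density peak of Beta(a,b) is at (a−1)/(a+b−2),
a = 1 + 0.74(20.6−2) = 14.764 and b = 20.6 − 14.764 = 5.836.

a = 14.764, b = 5.836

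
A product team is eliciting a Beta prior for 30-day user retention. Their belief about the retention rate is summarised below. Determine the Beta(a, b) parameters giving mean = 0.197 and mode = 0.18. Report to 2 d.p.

Let s = a+b. Mean gives a = μs = 0.197s; mode gives (a−1)/(s−2) = 0.18.
Substituting: 0.197s − 1 = 0.18(s−2) = 0.18s − 0.36, so 0.017s = 0.64 and s = 37.6471.
Then a = 0.197×37.6471 = 7.42 and b = s−a = 30.23.

a = 7.42, b = 30.23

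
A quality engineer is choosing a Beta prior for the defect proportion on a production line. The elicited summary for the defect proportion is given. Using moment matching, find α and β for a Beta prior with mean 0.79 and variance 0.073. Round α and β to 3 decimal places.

By moment matching, α+β = μ(1−μ)/σ² − 1 = (0.79·0.21)/0.073 − 1 = 2.2726 − 1 = 1.2726.
Since α/(α+β) = μ, α = 0.79·1.2726 = 1.005 and β = 0.21·1.2726 = 0.267.

α = 1.005, β = 0.267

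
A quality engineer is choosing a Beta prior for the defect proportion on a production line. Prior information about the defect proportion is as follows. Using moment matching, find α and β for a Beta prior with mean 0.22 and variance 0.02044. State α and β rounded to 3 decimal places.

Let s = α+β. The Beta variance is μ(1−μ)/(s+1).
So s+1 = μ(1−μ)/σ² = (0.22×0.78)/0.02044 = 0.1716/0.02044 = 8.3953, giving s = 7.3953.
Then α = μs = 0.22×7.3953 = 1.627 and β = (1−μ)s = 0.78×7.3953 = 5.768.

α = 1.627, β = 5.768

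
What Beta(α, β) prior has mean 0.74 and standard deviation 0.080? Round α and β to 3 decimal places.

α = 21.506, β = 7.556

σ² = 0.080² = 0.006400.
With s = α+β, Var = μ(1−μ)/(s+1), so s+1 = (0.74×0.26)/0.006400 = 30.0625 and s = 29.0625.
α = μs = 21.506, β = (1−μ)s = 7.556.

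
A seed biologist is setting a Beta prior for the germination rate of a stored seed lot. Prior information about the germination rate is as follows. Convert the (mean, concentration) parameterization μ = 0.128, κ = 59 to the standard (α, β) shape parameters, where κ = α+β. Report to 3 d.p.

Split κ in proportion μ : (1−μ): α = 0.128·59 = 7.552, β = 59 − 7.552 = 51.448.

α = 7.552, β = 51.448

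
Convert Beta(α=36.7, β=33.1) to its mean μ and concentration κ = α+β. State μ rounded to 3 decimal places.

μ = 0.526, κ = 69.8

κ = α+β = 36.7+33.1 = 69.8; μ = α/κ = 36.7/69.8 = 0.526.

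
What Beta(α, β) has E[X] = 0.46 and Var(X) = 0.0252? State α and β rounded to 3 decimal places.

α = 4.074, β = 4.783

Write ν = α+β; then α = μν and Var = μ(1−μ)/(ν+1).
ν = μ(1−μ)/Var − 1 = 0.2484/0.0252 − 1 = 8.8571.
α = 0.46·8.8571 = 4.074, β = 0.54·8.8571 = 4.783.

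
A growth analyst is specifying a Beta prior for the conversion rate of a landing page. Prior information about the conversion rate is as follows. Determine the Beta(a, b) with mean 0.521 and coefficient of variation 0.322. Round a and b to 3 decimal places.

a = 4.099, b = 3.768

Var = (CV·μ)² = (0.322×0.521)² = 0.028144.
a+b = μ(1−μ)/Var − 1 = 0.249559/0.028144 − 1 = 7.8672.
Thus a = 0.521·7.8672 = 4.099 and b = 0.479·7.8672 = 3.768.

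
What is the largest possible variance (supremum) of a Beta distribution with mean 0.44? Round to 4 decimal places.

Var = μ(1−μ)/(α+β+1), which approaches μ(1−μ) as α+β → 0.
So the supremum is μ(1−μ) = 0.44×0.56 = 0.2464.

0.2464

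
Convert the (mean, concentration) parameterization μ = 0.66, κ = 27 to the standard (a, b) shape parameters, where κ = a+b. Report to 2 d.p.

a = 17.82, b = 9.18

a = μκ = 0.66×27 = 17.82 and b = (1−μ)κ = 0.34×27 = 9.18.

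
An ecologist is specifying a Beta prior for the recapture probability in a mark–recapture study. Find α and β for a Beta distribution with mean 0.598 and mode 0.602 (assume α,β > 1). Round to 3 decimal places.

Let s = α+β. Mean gives α = μs = 0.598s; mode gives (α−1)/(s−2) = 0.602.
Substituting: 0.598s − 1 = 0.602(s−2) = 0.602s − 1.204, so -0.004s = -0.204 and s = 51.0000.
Then α = 0.598×51.0000 = 30.498 and β = s−α = 20.502.

α = 30.498, β = 20.502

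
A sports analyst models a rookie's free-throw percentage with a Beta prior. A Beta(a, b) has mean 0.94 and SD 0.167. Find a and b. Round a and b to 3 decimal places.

σ² = 0.167² = 0.027889.
With s = a+b, Var = μ(1−μ)/(s+1), so s+1 = (0.94×0.06)/0.027889 = 2.0223 and s = 1.0223.
a = μs = 0.961, b = (1−μ)s = 0.061.

a = 0.961, b = 0.061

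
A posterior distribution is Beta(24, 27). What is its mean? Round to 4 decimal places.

E[X] = α/(α+β) = 24/51 = 0.4706.

0.4706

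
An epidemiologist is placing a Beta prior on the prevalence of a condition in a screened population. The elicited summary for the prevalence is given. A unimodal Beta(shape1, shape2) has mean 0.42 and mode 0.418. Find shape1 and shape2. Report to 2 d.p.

Let s = shape1+shape2. Mean gives shape1 = μs = 0.42s; mode gives (shape1−1)/(s−2) = 0.418.
Substituting: 0.42s − 1 = 0.418(s−2) = 0.418s − 0.836, so 0.002s = 0.164 and s = 82.0000.
Then shape1 = 0.42×82.0000 = 34.44 and shape2 = s−shape1 = 47.56.

shape1 = 34.44, shape2 = 47.56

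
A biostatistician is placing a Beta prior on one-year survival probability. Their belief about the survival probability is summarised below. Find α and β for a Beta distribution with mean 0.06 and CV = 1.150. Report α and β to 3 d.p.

α = 0.651, β = 10.195

σ = CV·μ = 1.150×0.06 = 0.06900, so σ² = 0.004761.
s+1 = μ(1−μ)/σ² = 0.0564/0.004761 = 11.8463, so s = α+β = 10.8463.
α = μs = 0.651, β = (1−μ)s = 10.195.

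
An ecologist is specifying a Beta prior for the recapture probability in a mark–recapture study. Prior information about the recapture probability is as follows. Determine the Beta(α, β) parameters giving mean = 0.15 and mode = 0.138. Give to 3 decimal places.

α = 9.050, β = 51.283

With s = α+β: μ = α/s and mode = (α−1)/(s−2). Eliminating α = μs,
μs − 1 = m(s−2) ⇒ s(μ−m) = 1−2m ⇒ s = 0.724/0.012 = 60.3333.
So α = μs = 9.050, β = (1−μ)s = 51.283.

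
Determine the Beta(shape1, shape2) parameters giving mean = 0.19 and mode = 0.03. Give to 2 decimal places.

With s = shape1+shape2: μ = shape1/s and mode = (shape1−1)/(s−2). Eliminating shape1 = μs,
μs − 1 = m(s−2) ⇒ s(μ−m) = 1−2m ⇒ s = 0.94/0.16 = 5.8750.
So shape1 = μs = 1.12, shape2 = (1−μ)s = 4.76.

shape1 = 1.12, shape2 = 4.76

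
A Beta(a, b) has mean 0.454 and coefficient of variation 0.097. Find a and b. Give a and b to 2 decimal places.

a = 57.58, b = 69.24

Var = (CV·μ)² = (0.097×0.454)² = 0.001939.
a+b = μ(1−μ)/Var − 1 = 0.247884/0.001939 − 1 = 126.8184.
Thus a = 0.454·126.8184 = 57.58 and b = 0.546·126.8184 = 69.24.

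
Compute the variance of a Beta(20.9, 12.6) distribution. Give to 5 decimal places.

μ = 20.9/33.5 = 0.623881; Var = μ(1−μ)/(α+β+1) = 0.2346536/34.5 = 0.00680.

0.00680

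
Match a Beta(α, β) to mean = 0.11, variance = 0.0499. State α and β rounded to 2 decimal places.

α = 0.11, β = 0.86

By moment matching, α+β = μ(1−μ)/σ² − 1 = (0.11·0.89)/0.0499 − 1 = 1.9619 − 1 = 0.9619.
Since α/(α+β) = μ, α = 0.11·0.9619 = 0.11 and β = 0.89·0.9619 = 0.86.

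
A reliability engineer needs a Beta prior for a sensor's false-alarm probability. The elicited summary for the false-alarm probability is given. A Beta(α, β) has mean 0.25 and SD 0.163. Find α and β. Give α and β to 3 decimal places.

α = 1.514, β = 4.543

Variance = 0.163² = 0.026569. The moment-matching identity α+β = μ(1−μ)/Var − 1 gives
α+β = 0.1875/0.026569 − 1 = 6.0571, so α = μ·6.0571 = 1.514 and β = (1−μ)·6.0571 = 4.543.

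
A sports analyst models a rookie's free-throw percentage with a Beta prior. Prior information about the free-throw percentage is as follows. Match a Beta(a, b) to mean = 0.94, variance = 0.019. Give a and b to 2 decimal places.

By moment matching, a+b = μ(1−μ)/σ² − 1 = (0.94·0.06)/0.019 − 1 = 2.9684 − 1 = 1.9684.
Since a/(a+b) = μ, a = 0.94·1.9684 = 1.85 and b = 0.06·1.9684 = 0.12.

a = 1.85, b = 0.12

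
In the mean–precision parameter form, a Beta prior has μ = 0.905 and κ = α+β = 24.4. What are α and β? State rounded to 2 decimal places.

Split κ in proportion μ : (1−μ): α = 0.905·24.4 = 22.08, β = 24.4 − 22.08 = 2.32.

α = 22.08, β = 2.32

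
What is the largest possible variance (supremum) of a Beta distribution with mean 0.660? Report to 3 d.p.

Var = μ(1−μ)/(α+β+1), which approaches μ(1−μ) as α+β → 0.
So the supremum is μ(1−μ) = 0.660×0.340 = 0.224.

0.224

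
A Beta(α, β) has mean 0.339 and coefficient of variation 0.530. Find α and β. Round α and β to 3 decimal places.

σ = CV·μ = 0.530×0.339 = 0.17967, so σ² = 0.032281.
s+1 = μ(1−μ)/σ² = 0.224079/0.032281 = 6.9414, so s = α+β = 5.9414.
α = μs = 2.014, β = (1−μ)s = 3.927.

α = 2.014, β = 3.927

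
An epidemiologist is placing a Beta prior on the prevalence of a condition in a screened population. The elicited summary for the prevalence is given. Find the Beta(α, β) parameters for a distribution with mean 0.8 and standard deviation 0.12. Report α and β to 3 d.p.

α = 8.089, β = 2.022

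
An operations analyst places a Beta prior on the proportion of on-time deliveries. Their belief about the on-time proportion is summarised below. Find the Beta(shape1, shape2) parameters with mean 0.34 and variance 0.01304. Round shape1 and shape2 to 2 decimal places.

Write ν = shape1+shape2; then shape1 = μν and Var = μ(1−μ)/(ν+1).
ν = μ(1−μ)/Var − 1 = 0.2244/0.01304 − 1 = 16.2086.
shape1 = 0.34·16.2086 = 5.51, shape2 = 0.66·16.2086 = 10.70.

shape1 = 5.51, shape2 = 10.70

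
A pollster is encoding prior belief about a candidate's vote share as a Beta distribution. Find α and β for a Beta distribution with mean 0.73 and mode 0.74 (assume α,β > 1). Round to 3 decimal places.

Let s = α+β. Mean gives α = μs = 0.73s; mode gives (α−1)/(s−2) = 0.74.
Substituting: 0.73s − 1 = 0.74(s−2) = 0.74s − 1.48, so -0.01s = -0.48 and s = 48.0000.
Then α = 0.73×48.0000 = 35.040 and β = s−α = 12.960.

α = 35.040, β = 12.960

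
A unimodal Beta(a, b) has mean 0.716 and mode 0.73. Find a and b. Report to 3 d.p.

a = 23.526, b = 9.331

Let s = a+b. Mean gives a = μs = 0.716s; mode gives (a−1)/(s−2) = 0.73.
Substituting: 0.716s − 1 = 0.73(s−2) = 0.73s − 1.46, so -0.014s = -0.46 and s = 32.8571.
Then a = 0.716×32.8571 = 23.526 and b = s−a = 9.331.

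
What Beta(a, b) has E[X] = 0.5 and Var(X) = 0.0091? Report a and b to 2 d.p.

Let s = a+b. The Beta variance is μ(1−μ)/(s+1).
So s+1 = μ(1−μ)/σ² = (0.5×0.5)/0.0091 = 0.25/0.0091 = 27.4725, giving s = 26.4725.
Then a = μs = 0.5×26.4725 = 13.24 and b = (1−μ)s = 0.5×26.4725 = 13.24.

a = 13.24, b = 13.24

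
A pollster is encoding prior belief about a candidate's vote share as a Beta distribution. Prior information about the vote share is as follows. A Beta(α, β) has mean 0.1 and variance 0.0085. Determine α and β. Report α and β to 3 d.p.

α = 0.959, β = 8.629

Write ν = α+β; then α = μν and Var = μ(1−μ)/(ν+1).
ν = μ(1−μ)/Var − 1 = 0.09/0.0085 − 1 = 9.5882.
α = 0.1·9.5882 = 0.959, β = 0.9·9.5882 = 8.629.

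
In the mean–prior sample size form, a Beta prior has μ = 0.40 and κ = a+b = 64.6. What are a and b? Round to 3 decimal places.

a = 25.840, b = 38.760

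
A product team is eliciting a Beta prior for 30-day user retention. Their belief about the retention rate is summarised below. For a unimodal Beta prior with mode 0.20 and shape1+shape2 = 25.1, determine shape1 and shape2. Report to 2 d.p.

For shape1,shape2>1 the mode is (shape1−1)/(shape1+shape2−2), so shape1 = mode·(κ−2)+1 = 0.20×23.1+1 = 5.62.
And shape2 = (1−mode)·(κ−2)+1 = 0.80×23.1+1 = 19.48.

shape1 = 5.62, shape2 = 19.48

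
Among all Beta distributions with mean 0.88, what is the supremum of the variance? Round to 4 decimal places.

0.1056

For fixed mean μ the Beta variance is μ(1−μ)/(α+β+1), increasing as α+β decreases.
Its least upper bound (not attained) is μ(1−μ) = 0.88·0.12 = 0.1056.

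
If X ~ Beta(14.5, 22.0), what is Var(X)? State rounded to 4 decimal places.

α+β = 36.5 and αβ = 319.00, so Var = αβ/[(α+β)²(α+β+1)] = 319.00/49959.375 = 0.0064.

0.0064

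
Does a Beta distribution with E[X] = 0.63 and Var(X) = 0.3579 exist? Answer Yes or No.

No

A Beta with mean μ has variance μ(1−μ)/(α+β+1) < μ(1−μ).
Here μ(1−μ) = 0.63×0.37 = 0.2331, and 0.3579 ≥ 0.2331.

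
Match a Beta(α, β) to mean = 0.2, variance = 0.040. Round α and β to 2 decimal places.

By moment matching, α+β = μ(1−μ)/σ² − 1 = (0.2·0.8)/0.040 − 1 = 4.0000 − 1 = 3.0000.
Since α/(α+β) = μ, α = 0.2·3.0000 = 0.60 and β = 0.8·3.0000 = 2.40.

α = 0.60, β = 2.40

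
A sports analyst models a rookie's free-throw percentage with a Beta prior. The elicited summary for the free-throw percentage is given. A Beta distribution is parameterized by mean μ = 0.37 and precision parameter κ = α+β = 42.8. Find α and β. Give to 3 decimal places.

α = μκ = 0.37×42.8 = 15.836 and β = (1−μ)κ = 0.63×42.8 = 26.964.

α = 15.836, β = 26.964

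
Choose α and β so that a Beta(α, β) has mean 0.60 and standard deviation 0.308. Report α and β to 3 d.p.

Variance = 0.308² = 0.094864. The moment-matching identity α+β = μ(1−μ)/Var − 1 gives
α+β = 0.2400/0.094864 − 1 = 1.5299, so α = μ·1.5299 = 0.918 and β = (1−μ)·1.5299 = 0.612.

α = 0.918, β = 0.612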